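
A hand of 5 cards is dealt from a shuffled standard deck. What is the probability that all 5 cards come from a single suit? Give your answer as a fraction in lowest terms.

There are C(52,5) = 2598960 possible 5-card hands.
Hands of one suit: 4 suits × C(13,5) = 4·1287 = 5148.
Probability = 5148/2598960 = 33/16660.

33/16660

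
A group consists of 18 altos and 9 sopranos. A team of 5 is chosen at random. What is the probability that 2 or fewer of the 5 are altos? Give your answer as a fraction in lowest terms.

847/4485

Total selections: C(27,5) = 80730.
Favorable selections (2 or fewer altos): C(18,0)·C(9,5) + C(18,1)·C(9,4) + C(18,2)·C(9,3) = 126 + 2268 + 12852 = 15246.
Probability = 15246/80730 = 847/4485.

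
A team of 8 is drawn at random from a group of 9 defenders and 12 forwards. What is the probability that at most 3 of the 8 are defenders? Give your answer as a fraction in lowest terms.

Total selections: C(21,8) = 203490.
Favorable selections (at most 3 defenders): C(9,0)·C(12,8) + C(9,1)·C(12,7) + C(9,2)·C(12,6) + C(9,3)·C(12,5) = 495 + 7128 + 33264 + 66528 = 107415.
Probability = 107415/203490 = 341/646.

341/646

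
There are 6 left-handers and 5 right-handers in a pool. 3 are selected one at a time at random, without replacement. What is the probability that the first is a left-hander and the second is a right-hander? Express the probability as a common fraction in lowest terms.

Multiply the conditional probabilities at each draw: 6/11 · 5/10 = 30/110 = 3/11.

3/11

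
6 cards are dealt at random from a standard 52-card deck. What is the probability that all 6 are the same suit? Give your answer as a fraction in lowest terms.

There are C(52,6) = 20358520 possible 6-card hands.
Hands of one suit: 4 suits × C(13,6) = 4·1716 = 6864.
Probability = 6864/20358520 = 66/195755.

66/195755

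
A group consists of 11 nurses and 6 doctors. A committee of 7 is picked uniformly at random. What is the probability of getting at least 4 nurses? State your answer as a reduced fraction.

Total selections: C(17,7) = 19448.
Count the complement (fewer than 4 nurses): C(11,1)·C(6,6) + C(11,2)·C(6,5) + C(11,3)·C(6,4) = 11 + 330 + 2475 = 2816.
Probability = 1 − 2816/19448 = 16632/19448 = 189/221.

189/221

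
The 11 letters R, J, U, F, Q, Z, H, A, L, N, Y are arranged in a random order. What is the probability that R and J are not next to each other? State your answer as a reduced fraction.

9/11

There are 11! = 39916800 arrangements.
Arrangements with R and J adjacent: 2·10! = 7257600.
So not adjacent: 39916800 − 7257600 = 32659200, probability 32659200/39916800 = 9/11.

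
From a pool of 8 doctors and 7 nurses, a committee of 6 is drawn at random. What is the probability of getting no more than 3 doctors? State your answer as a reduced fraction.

Total selections: C(15,6) = 5005.
Count the complement (more than 3 doctors): C(8,4)·C(7,2) + C(8,5)·C(7,1) + C(8,6)·C(7,0) = 1470 + 392 + 28 = 1890.
Probability = 1 − 1890/5005 = 3115/5005 = 89/143.

89/143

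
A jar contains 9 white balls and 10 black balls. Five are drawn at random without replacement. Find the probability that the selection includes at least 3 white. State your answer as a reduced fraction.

Total selections: C(19,5) = 11628.
Favorable selections (at least 3 white): C(9,3)·C(10,2) + C(9,4)·C(10,1) + C(9,5)·C(10,0) = 3780 + 1260 + 126 = 5166.
Probability = 5166/11628 = 287/646.

287/646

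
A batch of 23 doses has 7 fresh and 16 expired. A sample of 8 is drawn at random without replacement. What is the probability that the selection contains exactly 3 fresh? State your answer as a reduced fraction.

Total number of selections: C(23,8) = 490314.
Selections with exactly 3 fresh: choose 3 of the 7 fresh and 5 of the 16 expired, C(7,3)·C(16,5) = 35·4368 = 152880.
Probability = 152880/490314 = 25480/81719.

25480/81719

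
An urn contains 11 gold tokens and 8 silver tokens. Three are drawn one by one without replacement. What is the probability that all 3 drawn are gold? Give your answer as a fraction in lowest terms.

55/323

Multiply the conditional probabilities at each draw: 11/19 · 10/18 · 9/17 = 990/5814 = 55/323.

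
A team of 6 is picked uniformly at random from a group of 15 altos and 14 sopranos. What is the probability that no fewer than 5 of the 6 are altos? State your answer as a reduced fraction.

There are C(29,6) = 475020 ways to choose the 6.
Favorable selections (no fewer than 5 altos): C(15,5)·C(14,1) + C(15,6)·C(14,0) = 42042 + 5005 = 47047.
Probability = 47047/475020 = 517/5220.

517/5220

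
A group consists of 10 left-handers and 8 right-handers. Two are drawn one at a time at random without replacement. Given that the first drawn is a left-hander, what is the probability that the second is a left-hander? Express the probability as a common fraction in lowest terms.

After removing one left-hander, 17 remain: 9 left-handers and 8 right-handers.
So the probability the next is a left-hander is 9/17.

9/17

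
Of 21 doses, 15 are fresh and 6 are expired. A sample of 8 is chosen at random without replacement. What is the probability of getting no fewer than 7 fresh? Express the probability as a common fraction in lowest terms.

143/646

Total selections: C(21,8) = 203490.
Favorable selections (no fewer than 7 fresh): C(15,7)·C(6,1) + C(15,8)·C(6,0) = 38610 + 6435 = 45045.
Probability = 45045/203490 = 143/646.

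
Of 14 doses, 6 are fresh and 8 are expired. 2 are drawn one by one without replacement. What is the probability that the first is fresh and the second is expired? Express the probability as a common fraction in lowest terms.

Multiply the conditional probabilities at each draw: 6/14 · 8/13 = 48/182 = 24/91.

24/91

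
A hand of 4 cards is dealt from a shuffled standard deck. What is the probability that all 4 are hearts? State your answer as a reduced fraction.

11/4165

There are C(52,4) = 270725 possible 4-card hands.
Hands that are all hearts: C(13,4) = 715.
Probability = 715/270725 = 11/4165.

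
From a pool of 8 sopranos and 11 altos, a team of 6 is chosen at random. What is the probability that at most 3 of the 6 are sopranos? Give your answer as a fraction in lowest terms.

Total selections: C(19,6) = 27132.
Count the complement (more than 3 sopranos): C(8,4)·C(11,2) + C(8,5)·C(11,1) + C(8,6)·C(11,0) = 3850 + 616 + 28 = 4494.
Probability = 1 − 4494/27132 = 22638/27132 = 539/646.

539/646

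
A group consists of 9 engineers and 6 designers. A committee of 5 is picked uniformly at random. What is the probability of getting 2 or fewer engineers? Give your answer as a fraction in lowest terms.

41/143

Total selections: C(15,5) = 3003.
Favorable selections (2 or fewer engineers): C(9,0)·C(6,5) + C(9,1)·C(6,4) + C(9,2)·C(6,3) = 6 + 135 + 720 = 861.
Probability = 861/3003 = 41/143.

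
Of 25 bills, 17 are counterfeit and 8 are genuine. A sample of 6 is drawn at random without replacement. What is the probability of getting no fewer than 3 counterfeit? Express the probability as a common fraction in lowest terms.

238/253

Total selections: C(25,6) = 177100.
Count the complement (fewer than 3 counterfeit): C(17,0)·C(8,6) + C(17,1)·C(8,5) + C(17,2)·C(8,4) = 28 + 952 + 9520 = 10500.
Probability = 1 − 10500/177100 = 166600/177100 = 238/253.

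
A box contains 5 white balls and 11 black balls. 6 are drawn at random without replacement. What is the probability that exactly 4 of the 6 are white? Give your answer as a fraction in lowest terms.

25/728

Total number of selections: C(16,6) = 8008.
Selections with exactly 4 white: choose 4 of the 5 white and 2 of the 11 black, C(5,4)·C(11,2) = 5·55 = 275.
Probability = 275/8008 = 25/728.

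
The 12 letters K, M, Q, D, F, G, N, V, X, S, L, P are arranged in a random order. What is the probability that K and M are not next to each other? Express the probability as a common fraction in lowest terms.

5/6

There are 12! = 479001600 arrangements.
Arrangements with K and M adjacent: 2·11! = 79833600.
So not adjacent: 479001600 − 79833600 = 399168000, probability 399168000/479001600 = 5/6.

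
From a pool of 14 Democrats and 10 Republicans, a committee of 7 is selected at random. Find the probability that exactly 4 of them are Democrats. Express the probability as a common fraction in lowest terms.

The sample space is all 7-subsets of the 24: C(24,7) = 346104.
Selections with exactly 4 Democrats: choose 4 of the 14 Democrats and 3 of the 10 Republicans, C(14,4)·C(10,3) = 1001·120 = 120120.
Probability = 120120/346104 = 455/1311.

455/1311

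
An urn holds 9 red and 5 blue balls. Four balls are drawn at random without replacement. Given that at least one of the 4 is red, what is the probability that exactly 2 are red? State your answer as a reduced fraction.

Work in counts. Selections with at least one red: C(14,4) − C(5,4) = 1001 − 5 = 996.
Of those, selections where exactly 2 are red: C(9,2)·C(5,2) = 36·10 = 360.
Conditional probability = 360/996 = 30/83.

30/83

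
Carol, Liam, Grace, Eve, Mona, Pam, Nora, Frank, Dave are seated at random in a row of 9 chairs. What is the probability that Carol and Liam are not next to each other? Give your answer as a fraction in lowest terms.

7/9

There are 9! = 362880 arrangements.
Arrangements with Carol and Liam adjacent: 2·8! = 80640.
So not adjacent: 362880 − 80640 = 282240, probability 282240/362880 = 7/9.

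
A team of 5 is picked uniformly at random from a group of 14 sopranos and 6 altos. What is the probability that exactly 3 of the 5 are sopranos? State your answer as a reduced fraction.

The sample space is all 5-subsets of the 20: C(20,5) = 15504.
Selections with exactly 3 sopranos: choose 3 of the 14 sopranos and 2 of the 6 altos, C(14,3)·C(6,2) = 364·15 = 5460.
Probability = 5460/15504 = 455/1292.

455/1292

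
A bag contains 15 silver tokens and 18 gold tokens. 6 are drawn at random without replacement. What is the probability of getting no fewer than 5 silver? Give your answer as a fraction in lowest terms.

767/14384

There are C(33,6) = 1107568 ways to choose the 6.
Favorable selections (no fewer than 5 silver): C(15,5)·C(18,1) + C(15,6)·C(18,0) = 54054 + 5005 = 59059.
Probability = 59059/1107568 = 767/14384.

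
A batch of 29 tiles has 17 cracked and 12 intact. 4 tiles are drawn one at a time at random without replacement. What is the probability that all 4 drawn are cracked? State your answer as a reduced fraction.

Multiply the conditional probabilities at each draw: 17/29 · 16/28 · 15/27 · 14/26 = 57120/570024 = 340/3393.

340/3393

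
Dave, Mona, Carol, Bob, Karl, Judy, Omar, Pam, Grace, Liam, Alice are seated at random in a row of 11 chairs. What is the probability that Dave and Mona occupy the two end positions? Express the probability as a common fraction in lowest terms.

There are 11! = 39916800 arrangements.
Place Dave and Mona at the ends in 2 ways, arrange the remaining 9 in 9! = 362880 ways: 2·362880 = 725760.
Probability = 725760/39916800 = 1/55.

1/55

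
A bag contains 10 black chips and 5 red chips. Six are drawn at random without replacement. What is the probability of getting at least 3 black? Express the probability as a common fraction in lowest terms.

There are C(15,6) = 5005 ways to choose the 6.
Count the complement (fewer than 3 black): C(10,1)·C(5,5) + C(10,2)·C(5,4) = 10 + 225 = 235.
Probability = 1 − 235/5005 = 4770/5005 = 954/1001.

954/1001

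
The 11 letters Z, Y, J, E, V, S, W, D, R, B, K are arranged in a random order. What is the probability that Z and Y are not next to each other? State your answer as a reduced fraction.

9/11

There are 11! = 39916800 arrangements.
Arrangements with Z and Y adjacent: 2·10! = 7257600.
So not adjacent: 39916800 − 7257600 = 32659200, probability 32659200/39916800 = 9/11.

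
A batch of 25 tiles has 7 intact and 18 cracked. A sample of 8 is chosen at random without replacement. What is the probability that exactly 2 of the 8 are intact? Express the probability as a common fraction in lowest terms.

43316/120175

The sample space is all 8-subsets of the 25: C(25,8) = 1081575.
Selections with exactly 2 intact: choose 2 of the 7 intact and 6 of the 18 cracked, C(7,2)·C(18,6) = 21·18564 = 389844.
Probability = 389844/1081575 = 43316/120175.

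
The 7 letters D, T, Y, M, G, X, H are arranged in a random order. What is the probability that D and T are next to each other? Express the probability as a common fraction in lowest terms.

There are 7! = 5040 arrangements.
Treat D and T as a block: 6! arrangements of the blocks × 2 orders within the block = 2·720 = 1440.
Probability = 1440/5040 = 2/7.

2/7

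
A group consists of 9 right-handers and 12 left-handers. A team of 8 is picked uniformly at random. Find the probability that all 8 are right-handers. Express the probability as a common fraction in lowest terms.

1/22610

There are C(21,8) = 203490 possible selections.
Selections with all right-handers: C(9,8) = 9.
Probability = 9/203490 = 1/22610.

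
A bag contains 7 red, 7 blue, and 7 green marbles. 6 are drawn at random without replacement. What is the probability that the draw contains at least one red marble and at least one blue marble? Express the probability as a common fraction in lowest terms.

6895/7752

There are C(21,6) = 54264 possible draws.
By inclusion-exclusion on the complements, draws missing all red or all blue: C(14,6) + C(14,6) − C(7,6) = 3003 + 3003 − 7 = 5999.
So draws with at least one of each: 54264 − 5999 = 48265, probability 48265/54264 = 6895/7752.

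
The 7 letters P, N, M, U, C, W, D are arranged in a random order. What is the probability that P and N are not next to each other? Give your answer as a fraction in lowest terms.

5/7

There are 7! = 5040 arrangements.
Arrangements with P and N adjacent: 2·6! = 1440.
So not adjacent: 5040 − 1440 = 3600, probability 3600/5040 = 5/7.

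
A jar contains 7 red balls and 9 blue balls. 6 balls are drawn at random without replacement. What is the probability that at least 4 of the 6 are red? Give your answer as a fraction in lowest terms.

There are C(16,6) = 8008 ways to choose the 6.
Favorable selections (at least 4 red): C(7,4)·C(9,2) + C(7,5)·C(9,1) + C(7,6)·C(9,0) = 1260 + 189 + 7 = 1456.
Probability = 1456/8008 = 2/11.

2/11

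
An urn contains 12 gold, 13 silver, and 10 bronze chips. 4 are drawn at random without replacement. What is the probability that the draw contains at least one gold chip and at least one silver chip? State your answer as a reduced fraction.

130/187

There are C(35,4) = 52360 possible draws.
By inclusion-exclusion on the complements, draws missing all gold or all silver: C(23,4) + C(22,4) − C(10,4) = 8855 + 7315 − 210 = 15960.
So draws with at least one of each: 52360 − 15960 = 36400, probability 36400/52360 = 130/187.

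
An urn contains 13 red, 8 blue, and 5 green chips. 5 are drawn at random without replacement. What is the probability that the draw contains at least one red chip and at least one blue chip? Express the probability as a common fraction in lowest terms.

2151/2530

There are C(26,5) = 65780 possible draws.
By inclusion-exclusion on the complements, draws missing all red or all blue: C(13,5) + C(18,5) − C(5,5) = 1287 + 8568 − 1 = 9854.
So draws with at least one of each: 65780 − 9854 = 55926, probability 55926/65780 = 2151/2530.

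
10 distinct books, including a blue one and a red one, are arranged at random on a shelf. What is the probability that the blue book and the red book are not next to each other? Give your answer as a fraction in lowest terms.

4/5

There are 10! = 3628800 arrangements.
Arrangements with the blue book and the red book adjacent: 2·9! = 725760.
So not adjacent: 3628800 − 725760 = 2903040, probability 2903040/3628800 = 4/5.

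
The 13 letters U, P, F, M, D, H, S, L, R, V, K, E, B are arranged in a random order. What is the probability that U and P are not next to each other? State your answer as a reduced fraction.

There are 13! = 6227020800 arrangements.
Arrangements with U and P adjacent: 2·12! = 958003200.
So not adjacent: 6227020800 − 958003200 = 5269017600, probability 5269017600/6227020800 = 11/13.

11/13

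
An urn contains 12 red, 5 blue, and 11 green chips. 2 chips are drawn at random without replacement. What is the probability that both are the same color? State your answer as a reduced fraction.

131/378

There are C(28,2) = 378 ways to draw 2 chips.
All same color: C(12,2) + C(5,2) + C(11,2) = 66 + 10 + 55 = 131.
Probability = 131/378.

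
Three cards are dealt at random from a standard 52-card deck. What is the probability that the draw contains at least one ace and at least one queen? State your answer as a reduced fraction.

There are C(52,3) = 22100 possible draws.
By inclusion-exclusion on the complements, draws missing all aces or all queens: C(48,3) + C(48,3) − C(44,3) = 17296 + 17296 − 13244 = 21348.
So draws with at least one of each: 22100 − 21348 = 752, probability 752/22100 = 188/5525.

188/5525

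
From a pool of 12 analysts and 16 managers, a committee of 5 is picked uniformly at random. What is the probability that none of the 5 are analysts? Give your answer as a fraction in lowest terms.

There are C(28,5) = 98280 possible selections.
Selections with no analysts (all managers): C(16,5) = 4368.
Probability = 4368/98280 = 2/45.

2/45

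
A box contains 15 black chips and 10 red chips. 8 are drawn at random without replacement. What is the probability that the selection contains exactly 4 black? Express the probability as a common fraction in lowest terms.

1274/4807

Total number of selections: C(25,8) = 1081575.
Selections with exactly 4 black: choose 4 of the 15 black and 4 of the 10 red, C(15,4)·C(10,4) = 1365·210 = 286650.
Probability = 286650/1081575 = 1274/4807.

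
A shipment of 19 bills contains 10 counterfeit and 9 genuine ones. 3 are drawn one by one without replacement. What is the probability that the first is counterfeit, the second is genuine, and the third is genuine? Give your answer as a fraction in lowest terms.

Multiply the conditional probabilities at each draw: 10/19 · 9/18 · 8/17 = 720/5814 = 40/323.

40/323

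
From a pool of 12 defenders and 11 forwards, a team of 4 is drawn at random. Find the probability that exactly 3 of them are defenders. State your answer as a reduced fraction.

44/161

There are C(23,4) = 8855 ways to choose 4 from 23.
Selections with exactly 3 defenders: choose 3 of the 12 defenders and 1 of the 11 forwards, C(12,3)·C(11,1) = 220·11 = 2420.
Probability = 2420/8855 = 44/161.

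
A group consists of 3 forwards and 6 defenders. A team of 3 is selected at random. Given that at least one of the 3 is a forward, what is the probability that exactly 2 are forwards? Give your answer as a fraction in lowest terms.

9/32

Work in counts. Selections with at least one forward: C(9,3) − C(6,3) = 84 − 20 = 64.
Of those, selections where exactly 2 are forwards: C(3,2)·C(6,1) = 3·6 = 18.
Conditional probability = 18/64 = 9/32.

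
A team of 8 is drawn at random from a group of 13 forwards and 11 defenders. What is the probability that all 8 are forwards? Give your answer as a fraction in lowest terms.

13/7429

There are C(24,8) = 735471 possible selections.
Selections with all forwards: C(13,8) = 1287.
Probability = 1287/735471 = 13/7429.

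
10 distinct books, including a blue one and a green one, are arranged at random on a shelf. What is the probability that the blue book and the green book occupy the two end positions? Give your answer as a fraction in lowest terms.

1/45

There are 10! = 3628800 arrangements.
Place the blue book and the green book at the ends in 2 ways, arrange the remaining 8 in 8! = 40320 ways: 2·40320 = 80640.
Probability = 80640/3628800 = 1/45.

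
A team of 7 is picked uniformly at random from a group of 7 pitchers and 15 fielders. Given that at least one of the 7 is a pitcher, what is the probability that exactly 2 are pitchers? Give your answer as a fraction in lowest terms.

Work in counts. Selections with at least one pitcher: C(22,7) − C(15,7) = 170544 − 6435 = 164109.
Of those, selections where exactly 2 are pitchers: C(7,2)·C(15,5) = 21·3003 = 63063.
Conditional probability = 63063/164109 = 1911/4973.

1911/4973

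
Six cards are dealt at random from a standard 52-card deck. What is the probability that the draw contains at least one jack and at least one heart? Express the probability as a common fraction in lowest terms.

6772177/20358520

There are C(52,6) = 20358520 possible draws.
By inclusion-exclusion on the complements, draws missing all jacks or all hearts: C(48,6) + C(39,6) − C(36,6) = 12271512 + 3262623 − 1947792 = 13586343.
So draws with at least one of each: 20358520 − 13586343 = 6772177, probability 6772177/20358520.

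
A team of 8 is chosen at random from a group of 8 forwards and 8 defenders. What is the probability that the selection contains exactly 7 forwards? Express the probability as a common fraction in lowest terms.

32/6435

Total number of selections: C(16,8) = 12870.
Selections with exactly 7 forwards: choose 7 of the 8 forwards and 1 of the 8 defenders, C(8,7)·C(8,1) = 8·8 = 64.
Probability = 64/12870 = 32/6435.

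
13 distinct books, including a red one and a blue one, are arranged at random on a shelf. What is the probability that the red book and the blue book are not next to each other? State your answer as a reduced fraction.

There are 13! = 6227020800 arrangements.
Arrangements with the red book and the blue book adjacent: 2·12! = 958003200.
So not adjacent: 6227020800 − 958003200 = 5269017600, probability 5269017600/6227020800 = 11/13.

11/13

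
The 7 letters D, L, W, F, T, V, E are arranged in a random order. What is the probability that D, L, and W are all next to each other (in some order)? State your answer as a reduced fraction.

1/7

There are 7! = 5040 arrangements.
Treat the three as one block: 5! placements × 3! orders within the block = 120·6 = 720.
Probability = 720/5040 = 1/7.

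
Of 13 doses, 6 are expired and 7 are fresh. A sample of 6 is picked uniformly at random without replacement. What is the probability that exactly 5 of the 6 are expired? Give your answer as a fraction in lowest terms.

7/286

Total number of selections: C(13,6) = 1716.
Selections with exactly 5 expired: choose 5 of the 6 expired and 1 of the 7 fresh, C(6,5)·C(7,1) = 6·7 = 42.
Probability = 42/1716 = 7/286.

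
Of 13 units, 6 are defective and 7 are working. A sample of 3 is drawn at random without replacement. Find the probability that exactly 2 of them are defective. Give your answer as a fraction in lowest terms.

Total number of selections: C(13,3) = 286.
Selections with exactly 2 defective: choose 2 of the 6 defective and 1 of the 7 working, C(6,2)·C(7,1) = 15·7 = 105.
Probability = 105/286.

105/286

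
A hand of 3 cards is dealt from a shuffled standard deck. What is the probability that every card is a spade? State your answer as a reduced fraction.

There are C(52,3) = 22100 possible 3-card hands.
Hands that are all spades: C(13,3) = 286.
Probability = 286/22100 = 11/850.

11/850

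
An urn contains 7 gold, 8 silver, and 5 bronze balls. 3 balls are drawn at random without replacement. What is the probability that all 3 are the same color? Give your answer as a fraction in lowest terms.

There are C(20,3) = 1140 ways to draw 3 balls.
All same color: C(7,3) + C(8,3) + C(5,3) = 35 + 56 + 10 = 101.
Probability = 101/1140.

101/1140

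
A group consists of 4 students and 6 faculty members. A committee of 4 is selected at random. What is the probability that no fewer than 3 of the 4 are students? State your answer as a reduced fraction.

5/42

There are C(10,4) = 210 ways to choose the 4.
Favorable selections (no fewer than 3 students): C(4,3)·C(6,1) + C(4,4)·C(6,0) = 24 + 1 = 25.
Probability = 25/210 = 5/42.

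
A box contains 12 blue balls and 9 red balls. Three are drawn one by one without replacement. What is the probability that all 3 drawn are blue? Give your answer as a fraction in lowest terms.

22/133

Multiply the conditional probabilities at each draw: 12/21 · 11/20 · 10/19 = 1320/7980 = 22/133.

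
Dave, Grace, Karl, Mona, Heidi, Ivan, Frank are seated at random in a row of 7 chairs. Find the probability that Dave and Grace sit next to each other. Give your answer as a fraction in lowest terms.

There are 7! = 5040 arrangements.
Treat Dave and Grace as a block: 6! arrangements of the blocks × 2 orders within the block = 2·720 = 1440.
Probability = 1440/5040 = 2/7.

2/7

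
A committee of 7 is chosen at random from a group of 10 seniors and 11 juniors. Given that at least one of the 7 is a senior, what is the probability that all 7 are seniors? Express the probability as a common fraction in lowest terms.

Work in counts. Selections with at least one senior: C(21,7) − C(11,7) = 116280 − 330 = 115950.
Of those, selections where all 7 are seniors: C(10,7) = 120.
Conditional probability = 120/115950 = 4/3865.

4/3865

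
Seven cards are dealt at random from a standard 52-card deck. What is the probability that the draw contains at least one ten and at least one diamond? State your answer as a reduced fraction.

53122231/133784560

There are C(52,7) = 133784560 possible draws.
By inclusion-exclusion on the complements, draws missing all tens or all diamonds: C(48,7) + C(39,7) − C(36,7) = 73629072 + 15380937 − 8347680 = 80662329.
So draws with at least one of each: 133784560 − 80662329 = 53122231, probability 53122231/133784560.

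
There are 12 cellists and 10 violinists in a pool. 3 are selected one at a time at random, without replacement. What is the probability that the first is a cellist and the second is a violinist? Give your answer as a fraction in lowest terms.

Multiply the conditional probabilities at each draw: 12/22 · 10/21 = 120/462 = 20/77.

20/77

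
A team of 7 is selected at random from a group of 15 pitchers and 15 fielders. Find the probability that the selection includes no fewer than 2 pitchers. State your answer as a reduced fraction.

5011/5220

Total selections: C(30,7) = 2035800.
Favorable selections (no fewer than 2 pitchers): C(15,2)·C(15,5) + C(15,3)·C(15,4) + C(15,4)·C(15,3) + C(15,5)·C(15,2) + C(15,6)·C(15,1) + C(15,7)·C(15,0) = 315315 + 621075 + 621075 + 315315 + 75075 + 6435 = 1954290.
Probability = 1954290/2035800 = 5011/5220.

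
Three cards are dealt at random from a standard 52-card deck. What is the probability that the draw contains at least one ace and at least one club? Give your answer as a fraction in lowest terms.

There are C(52,3) = 22100 possible draws.
By inclusion-exclusion on the complements, draws missing all aces or all clubs: C(48,3) + C(39,3) − C(36,3) = 17296 + 9139 − 7140 = 19295.
So draws with at least one of each: 22100 − 19295 = 2805, probability 2805/22100 = 33/260.

33/260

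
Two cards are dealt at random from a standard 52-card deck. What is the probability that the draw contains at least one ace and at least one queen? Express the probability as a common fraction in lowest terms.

8/663

There are C(52,2) = 1326 possible draws.
By inclusion-exclusion on the complements, draws missing all aces or all queens: C(48,2) + C(48,2) − C(44,2) = 1128 + 1128 − 946 = 1310.
So draws with at least one of each: 1326 − 1310 = 16, probability 16/1326 = 8/663.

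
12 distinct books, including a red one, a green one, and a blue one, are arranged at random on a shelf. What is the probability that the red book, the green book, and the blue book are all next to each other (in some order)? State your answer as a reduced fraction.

There are 12! = 479001600 arrangements.
Treat the three as one block: 10! placements × 3! orders within the block = 3628800·6 = 21772800.
Probability = 21772800/479001600 = 1/22.

1/22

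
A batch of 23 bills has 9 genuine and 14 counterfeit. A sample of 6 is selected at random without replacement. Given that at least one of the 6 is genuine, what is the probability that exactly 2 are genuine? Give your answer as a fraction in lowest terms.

Work in counts. Selections with at least one genuine: C(23,6) − C(14,6) = 100947 − 3003 = 97944.
Of those, selections where exactly 2 are genuine: C(9,2)·C(14,4) = 36·1001 = 36036.
Conditional probability = 36036/97944 = 39/106.

39/106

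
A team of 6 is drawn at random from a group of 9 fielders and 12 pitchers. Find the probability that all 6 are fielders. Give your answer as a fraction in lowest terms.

There are C(21,6) = 54264 possible selections.
Selections with all fielders: C(9,6) = 84.
Probability = 84/54264 = 1/646.

1/646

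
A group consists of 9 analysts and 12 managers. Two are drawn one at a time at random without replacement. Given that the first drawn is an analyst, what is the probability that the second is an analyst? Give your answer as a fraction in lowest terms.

After removing one analyst, 20 remain: 8 analysts and 12 managers.
So the probability the next is an analyst is 8/20 = 2/5.

2/5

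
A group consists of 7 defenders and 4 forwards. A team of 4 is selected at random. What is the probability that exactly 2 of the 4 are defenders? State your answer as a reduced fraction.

The sample space is all 4-subsets of the 11: C(11,4) = 330.
Selections with exactly 2 defenders: choose 2 of the 7 defenders and 2 of the 4 forwards, C(7,2)·C(4,2) = 21·6 = 126.
Probability = 126/330 = 21/55.

21/55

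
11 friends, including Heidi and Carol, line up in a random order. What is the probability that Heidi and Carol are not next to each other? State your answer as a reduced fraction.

9/11

There are 11! = 39916800 arrangements.
Arrangements with Heidi and Carol adjacent: 2·10! = 7257600.
So not adjacent: 39916800 − 7257600 = 32659200, probability 32659200/39916800 = 9/11.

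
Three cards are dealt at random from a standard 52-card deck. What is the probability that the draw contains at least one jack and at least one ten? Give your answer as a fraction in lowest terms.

There are C(52,3) = 22100 possible draws.
By inclusion-exclusion on the complements, draws missing all jacks or all tens: C(48,3) + C(48,3) − C(44,3) = 17296 + 17296 − 13244 = 21348.
So draws with at least one of each: 22100 − 21348 = 752, probability 752/22100 = 188/5525.

188/5525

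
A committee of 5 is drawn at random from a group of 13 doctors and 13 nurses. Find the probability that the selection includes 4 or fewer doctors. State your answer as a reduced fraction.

451/460

There are C(26,5) = 65780 ways to choose the 5.
Favorable selections (4 or fewer doctors): C(13,0)·C(13,5) + C(13,1)·C(13,4) + C(13,2)·C(13,3) + C(13,3)·C(13,2) + C(13,4)·C(13,1) = 1287 + 9295 + 22308 + 22308 + 9295 = 64493.
Probability = 64493/65780 = 451/460.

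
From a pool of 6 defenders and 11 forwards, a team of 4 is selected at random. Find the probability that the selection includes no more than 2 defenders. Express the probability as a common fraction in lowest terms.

429/476

Total selections: C(17,4) = 2380.
Count the complement (more than 2 defenders): C(6,3)·C(11,1) + C(6,4)·C(11,0) = 220 + 15 = 235.
Probability = 1 − 235/2380 = 2145/2380 = 429/476.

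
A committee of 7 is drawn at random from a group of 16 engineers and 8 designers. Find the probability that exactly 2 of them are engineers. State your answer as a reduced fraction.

The sample space is all 7-subsets of the 24: C(24,7) = 346104.
Selections with exactly 2 engineers: choose 2 of the 16 engineers and 5 of the 8 designers, C(16,2)·C(8,5) = 120·56 = 6720.
Probability = 6720/346104 = 280/14421.

280/14421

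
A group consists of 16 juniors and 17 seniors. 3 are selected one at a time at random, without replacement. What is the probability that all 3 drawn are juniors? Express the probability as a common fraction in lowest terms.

Multiply the conditional probabilities at each draw: 16/33 · 15/32 · 14/31 = 3360/32736 = 35/341.

35/341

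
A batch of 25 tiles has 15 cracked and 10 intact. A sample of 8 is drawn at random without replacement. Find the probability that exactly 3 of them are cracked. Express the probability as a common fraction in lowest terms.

The sample space is all 8-subsets of the 25: C(25,8) = 1081575.
Selections with exactly 3 cracked: choose 3 of the 15 cracked and 5 of the 10 intact, C(15,3)·C(10,5) = 455·252 = 114660.
Probability = 114660/1081575 = 2548/24035.

2548/24035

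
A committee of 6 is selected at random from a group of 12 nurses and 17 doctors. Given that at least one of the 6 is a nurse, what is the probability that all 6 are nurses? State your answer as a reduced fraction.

Work in counts. Selections with at least one nurse: C(29,6) − C(17,6) = 475020 − 12376 = 462644.
Of those, selections where all 6 are nurses: C(12,6) = 924.
Conditional probability = 924/462644 = 33/16523.

33/16523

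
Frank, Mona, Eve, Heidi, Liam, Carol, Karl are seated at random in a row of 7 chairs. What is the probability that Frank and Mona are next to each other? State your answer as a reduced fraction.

There are 7! = 5040 arrangements.
Treat Frank and Mona as a block: 6! arrangements of the blocks × 2 orders within the block = 2·720 = 1440.
Probability = 1440/5040 = 2/7.

2/7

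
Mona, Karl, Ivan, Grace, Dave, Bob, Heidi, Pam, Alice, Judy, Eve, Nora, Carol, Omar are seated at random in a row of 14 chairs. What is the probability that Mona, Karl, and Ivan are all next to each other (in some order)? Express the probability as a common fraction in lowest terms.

3/91

There are 14! = 87178291200 arrangements.
Treat the three as one block: 12! placements × 3! orders within the block = 479001600·6 = 2874009600.
Probability = 2874009600/87178291200 = 3/91.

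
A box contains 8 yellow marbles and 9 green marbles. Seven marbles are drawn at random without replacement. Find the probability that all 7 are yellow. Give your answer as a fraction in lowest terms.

There are C(17,7) = 19448 possible selections.
Selections with all yellow: C(8,7) = 8.
Probability = 8/19448 = 1/2431.

1/2431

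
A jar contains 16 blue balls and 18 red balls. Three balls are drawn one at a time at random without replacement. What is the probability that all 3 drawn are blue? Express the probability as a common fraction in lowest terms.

Multiply the conditional probabilities at each draw: 16/34 · 15/33 · 14/32 = 3360/35904 = 35/374.

35/374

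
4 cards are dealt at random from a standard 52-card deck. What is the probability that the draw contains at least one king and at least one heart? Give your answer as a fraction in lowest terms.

52799/270725

There are C(52,4) = 270725 possible draws.
By inclusion-exclusion on the complements, draws missing all kings or all hearts: C(48,4) + C(39,4) − C(36,4) = 194580 + 82251 − 58905 = 217926.
So draws with at least one of each: 270725 − 217926 = 52799, probability 52799/270725.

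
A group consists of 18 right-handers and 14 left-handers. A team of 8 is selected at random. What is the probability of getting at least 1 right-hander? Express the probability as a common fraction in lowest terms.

Total selections: C(32,8) = 10518300.
The complement is all 8 are left-handers: C(14,8) = 3003.
Probability = 1 − 3003/10518300 = 10515297/10518300 = 269623/269700.

269623/269700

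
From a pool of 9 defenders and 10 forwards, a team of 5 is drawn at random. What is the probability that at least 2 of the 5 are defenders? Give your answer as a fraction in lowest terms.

31/38

Total selections: C(19,5) = 11628.
Count the complement (fewer than 2 defenders): C(9,0)·C(10,5) + C(9,1)·C(10,4) = 252 + 1890 = 2142.
Probability = 1 − 2142/11628 = 9486/11628 = 31/38.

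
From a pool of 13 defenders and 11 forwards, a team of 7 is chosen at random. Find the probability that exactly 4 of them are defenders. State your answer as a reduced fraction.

3575/10488

The sample space is all 7-subsets of the 24: C(24,7) = 346104.
Selections with exactly 4 defenders: choose 4 of the 13 defenders and 3 of the 11 forwards, C(13,4)·C(11,3) = 715·165 = 117975.
Probability = 117975/346104 = 3575/10488.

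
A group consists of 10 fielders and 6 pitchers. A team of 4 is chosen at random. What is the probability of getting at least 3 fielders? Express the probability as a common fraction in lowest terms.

There are C(16,4) = 1820 ways to choose the 4.
Favorable selections (at least 3 fielders): C(10,3)·C(6,1) + C(10,4)·C(6,0) = 720 + 210 = 930.
Probability = 930/1820 = 93/182.

93/182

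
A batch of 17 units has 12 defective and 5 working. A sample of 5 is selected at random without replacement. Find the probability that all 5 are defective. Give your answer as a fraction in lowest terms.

There are C(17,5) = 6188 possible selections.
Selections with all defective: C(12,5) = 792.
Probability = 792/6188 = 198/1547.

198/1547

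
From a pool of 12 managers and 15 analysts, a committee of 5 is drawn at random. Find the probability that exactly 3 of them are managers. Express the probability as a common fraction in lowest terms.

Total number of selections: C(27,5) = 80730.
Selections with exactly 3 managers: choose 3 of the 12 managers and 2 of the 15 analysts, C(12,3)·C(15,2) = 220·105 = 23100.
Probability = 23100/80730 = 770/2691.

770/2691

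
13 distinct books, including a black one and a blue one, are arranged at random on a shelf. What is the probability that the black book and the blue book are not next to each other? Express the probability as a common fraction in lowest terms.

11/13

There are 13! = 6227020800 arrangements.
Arrangements with the black book and the blue book adjacent: 2·12! = 958003200.
So not adjacent: 6227020800 − 958003200 = 5269017600, probability 5269017600/6227020800 = 11/13.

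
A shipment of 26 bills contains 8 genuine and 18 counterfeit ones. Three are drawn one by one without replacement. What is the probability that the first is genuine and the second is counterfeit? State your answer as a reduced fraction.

72/325

Multiply the conditional probabilities at each draw: 8/26 · 18/25 = 144/650 = 72/325.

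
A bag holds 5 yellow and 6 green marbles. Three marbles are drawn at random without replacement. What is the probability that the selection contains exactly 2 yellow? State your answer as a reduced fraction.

4/11

The sample space is all 3-subsets of the 11: C(11,3) = 165.
Selections with exactly 2 yellow: choose 2 of the 5 yellow and 1 of the 6 green, C(5,2)·C(6,1) = 10·6 = 60.
Probability = 60/165 = 4/11.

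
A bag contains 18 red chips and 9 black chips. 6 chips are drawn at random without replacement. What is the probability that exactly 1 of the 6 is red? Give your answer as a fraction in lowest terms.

The sample space is all 6-subsets of the 27: C(27,6) = 296010.
Selections with exactly 1 red: choose 1 of the 18 red and 5 of the 9 black, C(18,1)·C(9,5) = 18·126 = 2268.
Probability = 2268/296010 = 126/16445.

126/16445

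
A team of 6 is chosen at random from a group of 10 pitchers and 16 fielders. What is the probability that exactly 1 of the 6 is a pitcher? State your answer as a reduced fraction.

The sample space is all 6-subsets of the 26: C(26,6) = 230230.
Selections with exactly 1 pitcher: choose 1 of the 10 pitchers and 5 of the 16 fielders, C(10,1)·C(16,5) = 10·4368 = 43680.
Probability = 43680/230230 = 48/253.

48/253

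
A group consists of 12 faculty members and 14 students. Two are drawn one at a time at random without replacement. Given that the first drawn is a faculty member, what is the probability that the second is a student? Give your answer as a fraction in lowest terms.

After removing one faculty member, 25 remain: 11 faculty members and 14 students.
So the probability the next is a student is 14/25.

14/25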